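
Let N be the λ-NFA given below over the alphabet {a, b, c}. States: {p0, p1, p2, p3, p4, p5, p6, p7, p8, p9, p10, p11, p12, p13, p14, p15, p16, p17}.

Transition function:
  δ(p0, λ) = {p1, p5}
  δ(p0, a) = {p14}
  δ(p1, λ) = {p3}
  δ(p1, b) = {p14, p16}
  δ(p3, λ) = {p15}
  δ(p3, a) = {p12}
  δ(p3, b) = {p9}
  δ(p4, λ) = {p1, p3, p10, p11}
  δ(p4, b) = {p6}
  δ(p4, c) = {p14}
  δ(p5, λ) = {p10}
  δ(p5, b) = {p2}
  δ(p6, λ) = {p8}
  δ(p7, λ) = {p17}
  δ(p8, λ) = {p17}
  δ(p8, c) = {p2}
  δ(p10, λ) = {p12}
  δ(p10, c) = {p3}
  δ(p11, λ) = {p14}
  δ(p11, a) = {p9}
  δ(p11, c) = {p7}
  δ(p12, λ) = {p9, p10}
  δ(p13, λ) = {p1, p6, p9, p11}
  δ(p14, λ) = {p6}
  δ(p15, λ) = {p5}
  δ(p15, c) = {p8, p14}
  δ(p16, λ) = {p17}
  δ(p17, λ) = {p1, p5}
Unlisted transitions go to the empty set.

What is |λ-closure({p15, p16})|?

9

Start with {p15, p16}.
From p15 via λ: add p5.
From p16 via λ: add p17.
From p5 via λ: add p10.
From p17 via λ: add p1.
From p1 via λ: add p3.
From p10 via λ: add p12.
From p12 via λ: add p9.
λ-closure = {p1, p3, p5, p9, p10, p12, p15, p16, p17}, which has 9 states.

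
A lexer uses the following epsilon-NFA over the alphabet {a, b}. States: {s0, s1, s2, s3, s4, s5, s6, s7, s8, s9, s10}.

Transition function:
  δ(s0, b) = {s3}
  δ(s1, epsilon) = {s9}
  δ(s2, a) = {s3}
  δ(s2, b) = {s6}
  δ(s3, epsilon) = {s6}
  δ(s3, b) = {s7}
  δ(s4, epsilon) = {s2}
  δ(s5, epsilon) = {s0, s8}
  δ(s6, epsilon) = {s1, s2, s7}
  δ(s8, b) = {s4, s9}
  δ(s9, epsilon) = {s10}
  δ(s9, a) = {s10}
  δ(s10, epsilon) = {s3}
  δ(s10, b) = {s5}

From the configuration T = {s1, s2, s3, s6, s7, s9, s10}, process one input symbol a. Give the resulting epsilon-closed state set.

{s1, s2, s3, s6, s7, s9, s10}

s2 on a → {s3}.
s9 on a → {s10}.
No a-transition from s1, s3, s6, s7, s10.
Union after reading a: {s3, s10}.
Now take the epsilon-closure:
From s3 via epsilon: add s6.
From s6 via epsilon: add s1, s2, s7.
From s1 via epsilon: add s9.
No new states can be added; the closed set is {s1, s2, s3, s6, s7, s9, s10}.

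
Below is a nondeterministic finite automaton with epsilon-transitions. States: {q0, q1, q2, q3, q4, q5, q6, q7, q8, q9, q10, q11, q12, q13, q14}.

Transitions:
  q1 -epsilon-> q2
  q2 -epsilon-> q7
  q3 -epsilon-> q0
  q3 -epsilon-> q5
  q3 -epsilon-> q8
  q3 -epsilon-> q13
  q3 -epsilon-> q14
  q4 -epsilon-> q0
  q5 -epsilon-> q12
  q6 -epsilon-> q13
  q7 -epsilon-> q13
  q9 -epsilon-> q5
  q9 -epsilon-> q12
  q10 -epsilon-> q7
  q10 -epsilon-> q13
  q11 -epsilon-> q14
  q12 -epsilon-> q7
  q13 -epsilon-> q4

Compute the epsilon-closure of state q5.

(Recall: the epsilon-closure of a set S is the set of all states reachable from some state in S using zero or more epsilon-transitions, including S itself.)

Start with {q5}.
From q5 via epsilon: add q12.
From q12 via epsilon: add q7.
From q7 via epsilon: add q13.
From q13 via epsilon: add q4.
From q4 via epsilon: add q0.
No new states can be added; the closed set is {q0, q4, q5, q7, q12, q13}.

{q0, q4, q5, q7, q12, q13}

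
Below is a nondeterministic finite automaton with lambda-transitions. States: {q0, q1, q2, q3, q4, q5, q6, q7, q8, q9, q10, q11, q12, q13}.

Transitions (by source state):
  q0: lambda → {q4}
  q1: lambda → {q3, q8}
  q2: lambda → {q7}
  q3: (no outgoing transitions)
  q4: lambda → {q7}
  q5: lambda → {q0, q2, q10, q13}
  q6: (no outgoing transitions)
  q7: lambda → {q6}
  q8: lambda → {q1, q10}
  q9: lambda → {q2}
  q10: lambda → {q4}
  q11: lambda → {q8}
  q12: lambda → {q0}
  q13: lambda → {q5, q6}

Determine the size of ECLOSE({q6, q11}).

8

Start with {q6, q11}.
From q11 via lambda: add q8.
From q8 via lambda: add q1, q10.
From q1 via lambda: add q3.
From q10 via lambda: add q4.
From q4 via lambda: add q7.
lambda-closure = {q1, q3, q4, q6, q7, q8, q10, q11}, which has 8 states.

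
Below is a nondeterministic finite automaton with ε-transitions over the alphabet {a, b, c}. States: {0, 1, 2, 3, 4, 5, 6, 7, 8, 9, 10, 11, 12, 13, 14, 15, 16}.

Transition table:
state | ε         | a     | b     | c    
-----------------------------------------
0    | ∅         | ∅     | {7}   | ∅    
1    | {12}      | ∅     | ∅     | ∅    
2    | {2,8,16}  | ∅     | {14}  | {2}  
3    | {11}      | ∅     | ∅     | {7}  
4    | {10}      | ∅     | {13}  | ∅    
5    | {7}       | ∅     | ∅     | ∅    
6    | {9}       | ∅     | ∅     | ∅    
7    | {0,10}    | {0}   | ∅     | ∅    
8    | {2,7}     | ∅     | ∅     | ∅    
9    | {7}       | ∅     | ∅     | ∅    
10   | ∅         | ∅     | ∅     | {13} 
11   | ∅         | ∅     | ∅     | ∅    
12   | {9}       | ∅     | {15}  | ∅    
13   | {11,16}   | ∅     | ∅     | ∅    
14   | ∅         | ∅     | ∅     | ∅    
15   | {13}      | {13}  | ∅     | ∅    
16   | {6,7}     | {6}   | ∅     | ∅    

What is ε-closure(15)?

Start with {15}.
From 15 via ε: add 13.
From 13 via ε: add 11, 16.
From 16 via ε: add 6, 7.
From 6 via ε: add 9.
From 7 via ε: add 0, 10.
No new states can be added; the closed set is {0, 6, 7, 9, 10, 11, 13, 15, 16}.

{0, 6, 7, 9, 10, 11, 13, 15, 16}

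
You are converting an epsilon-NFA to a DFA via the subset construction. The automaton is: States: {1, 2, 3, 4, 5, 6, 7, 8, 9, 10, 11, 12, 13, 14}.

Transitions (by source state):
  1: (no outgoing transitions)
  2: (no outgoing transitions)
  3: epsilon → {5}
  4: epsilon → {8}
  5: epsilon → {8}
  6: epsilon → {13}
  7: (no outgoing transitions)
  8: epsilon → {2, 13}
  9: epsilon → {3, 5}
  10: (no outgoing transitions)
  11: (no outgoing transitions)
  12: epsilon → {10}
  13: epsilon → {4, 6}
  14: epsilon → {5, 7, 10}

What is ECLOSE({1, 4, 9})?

{1, 2, 3, 4, 5, 6, 8, 9, 13}

Start with {1, 4, 9}.
From 4 via epsilon: add 8.
From 9 via epsilon: add 3, 5.
From 8 via epsilon: add 2, 13.
From 13 via epsilon: add 6.
No new states can be added; the closed set is {1, 2, 3, 4, 5, 6, 8, 9, 13}.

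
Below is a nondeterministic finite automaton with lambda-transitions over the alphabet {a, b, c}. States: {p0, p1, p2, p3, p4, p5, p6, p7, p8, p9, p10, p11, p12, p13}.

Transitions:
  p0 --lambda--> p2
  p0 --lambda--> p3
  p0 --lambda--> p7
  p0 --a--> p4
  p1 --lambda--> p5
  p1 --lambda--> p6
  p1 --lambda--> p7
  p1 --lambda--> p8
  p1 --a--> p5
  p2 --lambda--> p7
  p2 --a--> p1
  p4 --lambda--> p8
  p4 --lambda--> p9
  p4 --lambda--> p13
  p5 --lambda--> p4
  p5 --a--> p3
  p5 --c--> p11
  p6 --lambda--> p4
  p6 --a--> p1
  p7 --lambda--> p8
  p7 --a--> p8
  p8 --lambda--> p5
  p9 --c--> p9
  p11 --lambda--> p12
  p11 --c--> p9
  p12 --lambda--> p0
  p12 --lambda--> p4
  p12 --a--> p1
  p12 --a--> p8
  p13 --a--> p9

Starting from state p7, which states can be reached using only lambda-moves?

Start with {p7}.
From p7 via lambda: add p8.
From p8 via lambda: add p5.
From p5 via lambda: add p4.
From p4 via lambda: add p9, p13.
No new states can be added; the closed set is {p4, p5, p7, p8, p9, p13}.

{p4, p5, p7, p8, p9, p13}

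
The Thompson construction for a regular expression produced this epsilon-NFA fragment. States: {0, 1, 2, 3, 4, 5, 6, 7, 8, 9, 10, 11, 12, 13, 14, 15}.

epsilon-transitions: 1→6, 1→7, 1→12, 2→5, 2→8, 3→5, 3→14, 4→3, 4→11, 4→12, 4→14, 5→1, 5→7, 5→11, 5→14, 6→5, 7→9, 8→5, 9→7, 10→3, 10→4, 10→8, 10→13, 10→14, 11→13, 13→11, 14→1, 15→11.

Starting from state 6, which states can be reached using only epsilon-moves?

{1, 5, 6, 7, 9, 11, 12, 13, 14}

Start with {6}.
From 6 via epsilon: add 5.
From 5 via epsilon: add 1, 7, 11, 14.
From 1 via epsilon: add 12.
From 7 via epsilon: add 9.
From 11 via epsilon: add 13.
No new states can be added; the closed set is {1, 5, 6, 7, 9, 11, 12, 13, 14}.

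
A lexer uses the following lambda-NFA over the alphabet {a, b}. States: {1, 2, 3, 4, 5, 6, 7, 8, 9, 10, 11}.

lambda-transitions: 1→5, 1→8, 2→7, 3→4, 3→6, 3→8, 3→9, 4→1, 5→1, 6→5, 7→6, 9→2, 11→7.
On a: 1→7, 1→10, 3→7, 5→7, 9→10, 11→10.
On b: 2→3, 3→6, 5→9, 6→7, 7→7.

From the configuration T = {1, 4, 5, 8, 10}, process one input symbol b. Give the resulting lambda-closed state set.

{1, 2, 5, 6, 7, 8, 9}

5 on b → {9}.
No b-transition from 1, 4, 8, 10.
Union after reading b: {9}.
Now take the lambda-closure:
From 9 via lambda: add 2.
From 2 via lambda: add 7.
From 7 via lambda: add 6.
From 6 via lambda: add 5.
From 5 via lambda: add 1.
From 1 via lambda: add 8.
No new states can be added; the closed set is {1, 2, 5, 6, 7, 8, 9}.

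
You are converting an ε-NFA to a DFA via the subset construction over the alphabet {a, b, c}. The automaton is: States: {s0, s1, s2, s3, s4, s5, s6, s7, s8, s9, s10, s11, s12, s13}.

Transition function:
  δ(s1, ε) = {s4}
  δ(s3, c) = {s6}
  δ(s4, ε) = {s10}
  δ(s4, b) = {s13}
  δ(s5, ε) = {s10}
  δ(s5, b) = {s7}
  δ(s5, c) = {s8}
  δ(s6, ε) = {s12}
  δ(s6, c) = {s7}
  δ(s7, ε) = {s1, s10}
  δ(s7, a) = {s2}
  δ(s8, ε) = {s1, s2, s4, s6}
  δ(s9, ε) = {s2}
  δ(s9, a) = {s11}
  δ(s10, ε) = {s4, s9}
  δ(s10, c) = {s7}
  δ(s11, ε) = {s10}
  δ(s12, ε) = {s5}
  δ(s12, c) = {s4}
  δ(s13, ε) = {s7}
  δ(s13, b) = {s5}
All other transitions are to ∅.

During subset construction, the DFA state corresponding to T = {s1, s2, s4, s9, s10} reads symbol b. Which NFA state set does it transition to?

s4 on b → {s13}.
No b-transition from s1, s2, s9, s10.
Union after reading b: {s13}.
Now take the ε-closure:
From s13 via ε: add s7.
From s7 via ε: add s1, s10.
From s1 via ε: add s4.
From s10 via ε: add s9.
From s9 via ε: add s2.
No new states can be added; the closed set is {s1, s2, s4, s7, s9, s10, s13}.

{s1, s2, s4, s7, s9, s10, s13}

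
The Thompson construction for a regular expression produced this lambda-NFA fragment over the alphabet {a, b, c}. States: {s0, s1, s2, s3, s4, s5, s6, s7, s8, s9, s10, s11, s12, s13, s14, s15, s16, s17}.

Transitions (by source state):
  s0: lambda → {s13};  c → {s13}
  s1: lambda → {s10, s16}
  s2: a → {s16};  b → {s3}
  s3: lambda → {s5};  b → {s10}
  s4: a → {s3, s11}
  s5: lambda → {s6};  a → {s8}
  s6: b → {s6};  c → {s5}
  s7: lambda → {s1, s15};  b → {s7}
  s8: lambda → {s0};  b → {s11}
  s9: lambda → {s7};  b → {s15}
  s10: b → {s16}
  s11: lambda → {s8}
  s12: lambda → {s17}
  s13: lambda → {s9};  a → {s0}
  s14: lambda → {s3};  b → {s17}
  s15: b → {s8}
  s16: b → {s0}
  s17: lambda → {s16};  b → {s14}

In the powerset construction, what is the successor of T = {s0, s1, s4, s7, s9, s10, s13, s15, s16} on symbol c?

{s1, s7, s9, s10, s13, s15, s16}

s0 on c → {s13}.
No c-transition from s1, s4, s7, s9, s10, s13, s15, s16.
Union after reading c: {s13}.
Now take the lambda-closure:
From s13 via lambda: add s9.
From s9 via lambda: add s7.
From s7 via lambda: add s1, s15.
From s1 via lambda: add s10, s16.
No new states can be added; the closed set is {s1, s7, s9, s10, s13, s15, s16}.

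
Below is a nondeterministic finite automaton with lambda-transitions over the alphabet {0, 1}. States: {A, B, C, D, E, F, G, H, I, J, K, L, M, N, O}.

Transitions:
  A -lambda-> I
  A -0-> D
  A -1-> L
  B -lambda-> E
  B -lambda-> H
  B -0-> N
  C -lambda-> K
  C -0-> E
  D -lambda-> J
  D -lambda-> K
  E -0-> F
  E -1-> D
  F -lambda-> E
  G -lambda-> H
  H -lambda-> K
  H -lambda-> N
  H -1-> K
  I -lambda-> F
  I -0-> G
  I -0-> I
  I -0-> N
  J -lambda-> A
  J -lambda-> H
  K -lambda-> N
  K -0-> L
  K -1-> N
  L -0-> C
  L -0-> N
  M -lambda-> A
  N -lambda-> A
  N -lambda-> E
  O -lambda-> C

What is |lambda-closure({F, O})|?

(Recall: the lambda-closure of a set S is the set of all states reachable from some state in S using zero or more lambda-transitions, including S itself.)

Start with {F, O}.
From F via lambda: add E.
From O via lambda: add C.
From C via lambda: add K.
From K via lambda: add N.
From N via lambda: add A.
From A via lambda: add I.
lambda-closure = {A, C, E, F, I, K, N, O}, which has 8 states.

8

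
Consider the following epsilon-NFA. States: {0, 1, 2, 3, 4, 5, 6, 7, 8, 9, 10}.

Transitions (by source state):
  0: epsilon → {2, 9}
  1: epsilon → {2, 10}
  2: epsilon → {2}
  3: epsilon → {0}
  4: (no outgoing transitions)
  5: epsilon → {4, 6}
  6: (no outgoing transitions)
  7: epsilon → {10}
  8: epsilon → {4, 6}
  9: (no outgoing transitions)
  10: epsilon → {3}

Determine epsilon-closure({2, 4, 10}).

{0, 2, 3, 4, 9, 10}

Start with {2, 4, 10}.
From 10 via epsilon: add 3.
From 3 via epsilon: add 0.
From 0 via epsilon: add 9.
No new states can be added; the closed set is {0, 2, 3, 4, 9, 10}.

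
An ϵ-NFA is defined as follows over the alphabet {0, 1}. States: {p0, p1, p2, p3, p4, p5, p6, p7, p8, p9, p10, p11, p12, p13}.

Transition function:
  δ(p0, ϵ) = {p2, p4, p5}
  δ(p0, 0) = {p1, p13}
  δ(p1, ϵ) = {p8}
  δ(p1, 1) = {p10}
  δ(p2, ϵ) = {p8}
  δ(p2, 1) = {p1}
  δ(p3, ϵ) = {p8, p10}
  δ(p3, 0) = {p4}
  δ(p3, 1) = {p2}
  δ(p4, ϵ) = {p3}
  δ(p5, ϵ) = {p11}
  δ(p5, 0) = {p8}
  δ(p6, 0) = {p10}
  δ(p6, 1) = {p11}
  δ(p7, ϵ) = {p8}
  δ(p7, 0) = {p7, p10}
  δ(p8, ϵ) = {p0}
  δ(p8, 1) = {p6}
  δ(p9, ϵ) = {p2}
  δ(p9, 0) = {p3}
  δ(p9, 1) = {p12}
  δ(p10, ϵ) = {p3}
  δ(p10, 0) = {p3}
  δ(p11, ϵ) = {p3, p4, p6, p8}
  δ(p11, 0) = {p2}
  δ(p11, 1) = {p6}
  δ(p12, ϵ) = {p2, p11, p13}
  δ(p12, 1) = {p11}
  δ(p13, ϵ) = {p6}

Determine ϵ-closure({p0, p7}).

{p0, p2, p3, p4, p5, p6, p7, p8, p10, p11}

Start with {p0, p7}.
From p0 via ϵ: add p2, p4, p5.
From p7 via ϵ: add p8.
From p4 via ϵ: add p3.
From p5 via ϵ: add p11.
From p3 via ϵ: add p10.
From p11 via ϵ: add p6.
No new states can be added; the closed set is {p0, p2, p3, p4, p5, p6, p7, p8, p10, p11}.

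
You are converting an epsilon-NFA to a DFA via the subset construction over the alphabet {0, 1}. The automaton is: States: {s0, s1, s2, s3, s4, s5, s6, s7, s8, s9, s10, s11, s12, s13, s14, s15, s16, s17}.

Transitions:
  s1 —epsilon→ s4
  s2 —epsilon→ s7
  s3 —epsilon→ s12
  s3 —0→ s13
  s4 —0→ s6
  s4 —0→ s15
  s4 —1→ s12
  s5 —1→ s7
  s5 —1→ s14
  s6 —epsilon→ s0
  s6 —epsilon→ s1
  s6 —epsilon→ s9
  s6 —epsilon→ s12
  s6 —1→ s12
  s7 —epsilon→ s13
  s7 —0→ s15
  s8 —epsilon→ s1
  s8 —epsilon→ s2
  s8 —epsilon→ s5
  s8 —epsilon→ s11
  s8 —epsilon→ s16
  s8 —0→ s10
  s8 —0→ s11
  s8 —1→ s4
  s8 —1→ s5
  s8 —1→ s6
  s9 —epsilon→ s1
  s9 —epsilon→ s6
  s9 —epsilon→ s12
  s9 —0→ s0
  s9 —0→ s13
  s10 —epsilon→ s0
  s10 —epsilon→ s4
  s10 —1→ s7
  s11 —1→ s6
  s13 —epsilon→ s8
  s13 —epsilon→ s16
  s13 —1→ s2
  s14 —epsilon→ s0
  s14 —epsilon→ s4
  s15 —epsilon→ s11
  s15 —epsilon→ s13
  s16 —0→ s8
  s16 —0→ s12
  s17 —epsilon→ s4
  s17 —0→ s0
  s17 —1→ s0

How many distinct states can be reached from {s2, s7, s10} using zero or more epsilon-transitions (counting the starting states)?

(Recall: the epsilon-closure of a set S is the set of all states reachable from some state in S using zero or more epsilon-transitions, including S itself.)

Start with {s2, s7, s10}.
From s7 via epsilon: add s13.
From s10 via epsilon: add s0, s4.
From s13 via epsilon: add s8, s16.
From s8 via epsilon: add s1, s5, s11.
epsilon-closure = {s0, s1, s2, s4, s5, s7, s8, s10, s11, s13, s16}, which has 11 states.

11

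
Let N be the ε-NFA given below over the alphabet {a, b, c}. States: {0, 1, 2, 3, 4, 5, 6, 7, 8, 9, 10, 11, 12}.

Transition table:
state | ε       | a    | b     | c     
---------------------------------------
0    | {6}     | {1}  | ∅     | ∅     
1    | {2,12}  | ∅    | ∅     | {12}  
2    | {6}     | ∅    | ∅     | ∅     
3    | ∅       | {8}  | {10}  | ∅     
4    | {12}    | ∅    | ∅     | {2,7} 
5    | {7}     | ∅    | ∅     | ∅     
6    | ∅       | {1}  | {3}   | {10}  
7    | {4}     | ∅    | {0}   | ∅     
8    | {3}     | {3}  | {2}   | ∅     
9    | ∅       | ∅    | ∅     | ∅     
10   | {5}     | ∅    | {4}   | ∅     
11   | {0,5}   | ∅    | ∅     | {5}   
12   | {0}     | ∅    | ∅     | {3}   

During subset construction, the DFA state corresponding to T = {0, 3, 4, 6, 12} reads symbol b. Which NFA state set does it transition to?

3 on b → {10}.
6 on b → {3}.
No b-transition from 0, 4, 12.
Union after reading b: {3, 10}.
Now take the ε-closure:
From 10 via ε: add 5.
From 5 via ε: add 7.
From 7 via ε: add 4.
From 4 via ε: add 12.
From 12 via ε: add 0.
From 0 via ε: add 6.
No new states can be added; the closed set is {0, 3, 4, 5, 6, 7, 10, 12}.

{0, 3, 4, 5, 6, 7, 10, 12}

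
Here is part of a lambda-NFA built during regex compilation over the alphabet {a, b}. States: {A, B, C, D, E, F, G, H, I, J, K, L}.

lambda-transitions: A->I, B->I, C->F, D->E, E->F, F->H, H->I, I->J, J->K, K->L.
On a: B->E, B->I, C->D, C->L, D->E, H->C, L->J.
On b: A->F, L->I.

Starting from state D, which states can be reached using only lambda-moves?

{D, E, F, H, I, J, K, L}

Start with {D}.
From D via lambda: add E.
From E via lambda: add F.
From F via lambda: add H.
From H via lambda: add I.
From I via lambda: add J.
From J via lambda: add K.
From K via lambda: add L.
No new states can be added; the closed set is {D, E, F, H, I, J, K, L}.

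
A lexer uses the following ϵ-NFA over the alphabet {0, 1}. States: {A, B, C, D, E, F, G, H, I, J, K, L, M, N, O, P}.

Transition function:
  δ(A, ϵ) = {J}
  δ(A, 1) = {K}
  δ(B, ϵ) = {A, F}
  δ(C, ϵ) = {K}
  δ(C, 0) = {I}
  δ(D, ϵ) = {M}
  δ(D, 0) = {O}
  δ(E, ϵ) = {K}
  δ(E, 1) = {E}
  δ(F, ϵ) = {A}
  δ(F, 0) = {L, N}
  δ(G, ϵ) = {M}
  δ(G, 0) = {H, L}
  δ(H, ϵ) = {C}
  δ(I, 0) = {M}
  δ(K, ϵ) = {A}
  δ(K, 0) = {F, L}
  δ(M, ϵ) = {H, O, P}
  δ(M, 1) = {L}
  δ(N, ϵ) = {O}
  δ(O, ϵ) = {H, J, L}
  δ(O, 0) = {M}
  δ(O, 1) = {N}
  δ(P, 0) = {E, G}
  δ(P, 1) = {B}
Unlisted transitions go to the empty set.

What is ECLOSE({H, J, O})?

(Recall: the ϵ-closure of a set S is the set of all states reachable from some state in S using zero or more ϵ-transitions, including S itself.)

{A, C, H, J, K, L, O}

Start with {H, J, O}.
From H via ϵ: add C.
From O via ϵ: add L.
From C via ϵ: add K.
From K via ϵ: add A.
No new states can be added; the closed set is {A, C, H, J, K, L, O}.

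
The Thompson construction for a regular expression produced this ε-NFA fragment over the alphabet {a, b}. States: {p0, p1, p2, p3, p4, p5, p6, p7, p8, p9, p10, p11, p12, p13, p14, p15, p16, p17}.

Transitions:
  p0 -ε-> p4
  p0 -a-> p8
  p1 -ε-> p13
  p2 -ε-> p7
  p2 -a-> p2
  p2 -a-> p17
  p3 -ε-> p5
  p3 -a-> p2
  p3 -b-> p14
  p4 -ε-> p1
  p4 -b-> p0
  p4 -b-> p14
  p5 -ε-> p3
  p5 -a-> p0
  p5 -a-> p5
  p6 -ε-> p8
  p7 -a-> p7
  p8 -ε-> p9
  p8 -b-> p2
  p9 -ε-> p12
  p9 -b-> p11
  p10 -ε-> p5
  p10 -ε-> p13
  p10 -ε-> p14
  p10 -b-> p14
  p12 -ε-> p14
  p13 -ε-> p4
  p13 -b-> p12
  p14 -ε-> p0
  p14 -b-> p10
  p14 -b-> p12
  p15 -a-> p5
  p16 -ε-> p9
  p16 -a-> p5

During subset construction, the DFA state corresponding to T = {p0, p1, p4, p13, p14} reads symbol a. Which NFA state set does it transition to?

p0 on a → {p8}.
No a-transition from p1, p4, p13, p14.
Union after reading a: {p8}.
Now take the ε-closure:
From p8 via ε: add p9.
From p9 via ε: add p12.
From p12 via ε: add p14.
From p14 via ε: add p0.
From p0 via ε: add p4.
From p4 via ε: add p1.
From p1 via ε: add p13.
No new states can be added; the closed set is {p0, p1, p4, p8, p9, p12, p13, p14}.

{p0, p1, p4, p8, p9, p12, p13, p14}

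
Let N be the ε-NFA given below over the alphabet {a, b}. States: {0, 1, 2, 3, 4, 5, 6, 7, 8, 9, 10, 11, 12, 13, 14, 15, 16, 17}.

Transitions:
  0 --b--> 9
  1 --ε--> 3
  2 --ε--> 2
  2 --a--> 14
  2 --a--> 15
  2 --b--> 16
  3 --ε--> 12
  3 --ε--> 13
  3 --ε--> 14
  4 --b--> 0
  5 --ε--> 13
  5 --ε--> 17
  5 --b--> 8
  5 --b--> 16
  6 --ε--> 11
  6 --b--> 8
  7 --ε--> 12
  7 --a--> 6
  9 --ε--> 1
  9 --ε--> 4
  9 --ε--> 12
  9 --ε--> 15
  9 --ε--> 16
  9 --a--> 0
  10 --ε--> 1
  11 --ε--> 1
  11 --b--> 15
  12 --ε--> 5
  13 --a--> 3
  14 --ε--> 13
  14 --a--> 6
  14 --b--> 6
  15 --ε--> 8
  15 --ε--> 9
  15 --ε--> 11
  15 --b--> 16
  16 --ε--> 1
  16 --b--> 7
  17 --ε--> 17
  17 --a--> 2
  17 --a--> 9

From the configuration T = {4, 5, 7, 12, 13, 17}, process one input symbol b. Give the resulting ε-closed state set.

4 on b → {0}.
5 on b → {8, 16}.
No b-transition from 7, 12, 13, 17.
Union after reading b: {0, 8, 16}.
Now take the ε-closure:
From 16 via ε: add 1.
From 1 via ε: add 3.
From 3 via ε: add 12, 13, 14.
From 12 via ε: add 5.
From 5 via ε: add 17.
No new states can be added; the closed set is {0, 1, 3, 5, 8, 12, 13, 14, 16, 17}.

{0, 1, 3, 5, 8, 12, 13, 14, 16, 17}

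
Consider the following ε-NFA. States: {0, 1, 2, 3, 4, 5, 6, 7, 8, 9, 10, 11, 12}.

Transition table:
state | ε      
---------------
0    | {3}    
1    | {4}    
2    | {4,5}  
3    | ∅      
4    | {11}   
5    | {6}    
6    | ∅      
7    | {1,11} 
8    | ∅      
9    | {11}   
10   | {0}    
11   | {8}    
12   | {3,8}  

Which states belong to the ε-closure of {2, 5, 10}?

Start with {2, 5, 10}.
From 2 via ε: add 4.
From 5 via ε: add 6.
From 10 via ε: add 0.
From 0 via ε: add 3.
From 4 via ε: add 11.
From 11 via ε: add 8.
No new states can be added; the closed set is {0, 2, 3, 4, 5, 6, 8, 10, 11}.

{0, 2, 3, 4, 5, 6, 8, 10, 11}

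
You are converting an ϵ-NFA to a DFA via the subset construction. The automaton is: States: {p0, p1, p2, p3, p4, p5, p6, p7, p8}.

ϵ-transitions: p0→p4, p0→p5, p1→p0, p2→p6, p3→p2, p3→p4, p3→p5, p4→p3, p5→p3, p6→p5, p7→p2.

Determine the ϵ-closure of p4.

{p2, p3, p4, p5, p6}

Start with {p4}.
From p4 via ϵ: add p3.
From p3 via ϵ: add p2, p5.
From p2 via ϵ: add p6.
No new states can be added; the closed set is {p2, p3, p4, p5, p6}.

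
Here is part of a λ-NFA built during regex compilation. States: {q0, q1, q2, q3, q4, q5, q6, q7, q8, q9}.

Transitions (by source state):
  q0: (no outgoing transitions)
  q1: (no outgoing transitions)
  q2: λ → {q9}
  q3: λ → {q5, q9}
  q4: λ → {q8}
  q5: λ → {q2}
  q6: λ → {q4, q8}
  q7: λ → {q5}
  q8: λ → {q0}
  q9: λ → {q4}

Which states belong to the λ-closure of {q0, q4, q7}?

{q0, q2, q4, q5, q7, q8, q9}

Start with {q0, q4, q7}.
From q4 via λ: add q8.
From q7 via λ: add q5.
From q5 via λ: add q2.
From q2 via λ: add q9.
No new states can be added; the closed set is {q0, q2, q4, q5, q7, q8, q9}.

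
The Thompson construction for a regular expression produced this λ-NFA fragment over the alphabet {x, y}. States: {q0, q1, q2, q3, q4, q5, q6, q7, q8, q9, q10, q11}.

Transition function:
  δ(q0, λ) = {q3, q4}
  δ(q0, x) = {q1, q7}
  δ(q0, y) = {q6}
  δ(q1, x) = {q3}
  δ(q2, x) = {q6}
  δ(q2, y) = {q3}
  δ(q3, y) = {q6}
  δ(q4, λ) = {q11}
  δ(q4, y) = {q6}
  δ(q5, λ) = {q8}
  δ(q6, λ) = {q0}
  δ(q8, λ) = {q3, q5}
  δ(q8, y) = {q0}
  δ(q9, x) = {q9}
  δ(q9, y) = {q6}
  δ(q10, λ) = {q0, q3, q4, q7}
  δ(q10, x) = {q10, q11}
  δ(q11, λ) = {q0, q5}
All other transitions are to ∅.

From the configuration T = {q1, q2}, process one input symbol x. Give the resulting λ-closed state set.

q1 on x → {q3}.
q2 on x → {q6}.
Union after reading x: {q3, q6}.
Now take the λ-closure:
From q6 via λ: add q0.
From q0 via λ: add q4.
From q4 via λ: add q11.
From q11 via λ: add q5.
From q5 via λ: add q8.
No new states can be added; the closed set is {q0, q3, q4, q5, q6, q8, q11}.

{q0, q3, q4, q5, q6, q8, q11}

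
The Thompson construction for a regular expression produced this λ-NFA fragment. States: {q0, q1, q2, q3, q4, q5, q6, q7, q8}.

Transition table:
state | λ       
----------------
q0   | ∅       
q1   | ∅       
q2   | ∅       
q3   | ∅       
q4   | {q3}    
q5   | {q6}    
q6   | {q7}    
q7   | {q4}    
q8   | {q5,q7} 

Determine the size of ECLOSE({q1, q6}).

Start with {q1, q6}.
From q6 via λ: add q7.
From q7 via λ: add q4.
From q4 via λ: add q3.
λ-closure = {q1, q3, q4, q6, q7}, which has 5 states.

5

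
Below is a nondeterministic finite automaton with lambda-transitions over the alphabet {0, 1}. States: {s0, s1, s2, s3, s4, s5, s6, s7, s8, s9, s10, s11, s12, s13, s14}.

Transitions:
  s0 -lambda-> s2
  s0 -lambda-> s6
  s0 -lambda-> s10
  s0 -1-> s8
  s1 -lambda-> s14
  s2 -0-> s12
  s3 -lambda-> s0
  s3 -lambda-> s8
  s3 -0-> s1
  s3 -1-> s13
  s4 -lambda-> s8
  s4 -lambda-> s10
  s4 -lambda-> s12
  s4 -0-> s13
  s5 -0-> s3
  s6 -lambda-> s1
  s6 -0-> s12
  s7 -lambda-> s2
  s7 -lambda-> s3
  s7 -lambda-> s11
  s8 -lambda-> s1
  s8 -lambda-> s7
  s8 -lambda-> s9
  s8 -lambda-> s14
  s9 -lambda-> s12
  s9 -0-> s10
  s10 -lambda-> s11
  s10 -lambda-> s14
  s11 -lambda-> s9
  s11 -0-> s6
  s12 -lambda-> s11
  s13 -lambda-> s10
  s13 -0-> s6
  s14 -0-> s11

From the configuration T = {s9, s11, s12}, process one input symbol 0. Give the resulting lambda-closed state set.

{s1, s6, s9, s10, s11, s12, s14}

s9 on 0 → {s10}.
s11 on 0 → {s6}.
No 0-transition from s12.
Union after reading 0: {s6, s10}.
Now take the lambda-closure:
From s6 via lambda: add s1.
From s10 via lambda: add s11, s14.
From s11 via lambda: add s9.
From s9 via lambda: add s12.
No new states can be added; the closed set is {s1, s6, s9, s10, s11, s12, s14}.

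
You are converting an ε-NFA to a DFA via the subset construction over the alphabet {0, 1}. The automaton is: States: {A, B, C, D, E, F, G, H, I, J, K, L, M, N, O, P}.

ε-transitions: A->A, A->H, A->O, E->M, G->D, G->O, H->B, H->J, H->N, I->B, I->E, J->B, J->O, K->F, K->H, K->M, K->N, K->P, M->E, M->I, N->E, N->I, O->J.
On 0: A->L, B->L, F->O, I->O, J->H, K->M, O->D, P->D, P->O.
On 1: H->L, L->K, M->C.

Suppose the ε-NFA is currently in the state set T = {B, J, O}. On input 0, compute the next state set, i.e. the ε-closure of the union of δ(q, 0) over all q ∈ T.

B on 0 → {L}.
J on 0 → {H}.
O on 0 → {D}.
Union after reading 0: {D, H, L}.
Now take the ε-closure:
From H via ε: add B, J, N.
From J via ε: add O.
From N via ε: add E, I.
From E via ε: add M.
No new states can be added; the closed set is {B, D, E, H, I, J, L, M, N, O}.

{B, D, E, H, I, J, L, M, N, O}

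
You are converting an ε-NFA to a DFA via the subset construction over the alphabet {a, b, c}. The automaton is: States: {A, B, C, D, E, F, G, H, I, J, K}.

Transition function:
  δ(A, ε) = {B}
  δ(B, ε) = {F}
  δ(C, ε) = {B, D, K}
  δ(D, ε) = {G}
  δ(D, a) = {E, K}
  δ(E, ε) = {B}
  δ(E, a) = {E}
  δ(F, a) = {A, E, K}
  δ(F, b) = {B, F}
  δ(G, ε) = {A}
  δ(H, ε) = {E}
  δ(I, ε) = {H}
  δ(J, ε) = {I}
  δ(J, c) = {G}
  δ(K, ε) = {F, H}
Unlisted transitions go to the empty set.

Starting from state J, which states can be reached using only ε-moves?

{B, E, F, H, I, J}

Start with {J}.
From J via ε: add I.
From I via ε: add H.
From H via ε: add E.
From E via ε: add B.
From B via ε: add F.
No new states can be added; the closed set is {B, E, F, H, I, J}.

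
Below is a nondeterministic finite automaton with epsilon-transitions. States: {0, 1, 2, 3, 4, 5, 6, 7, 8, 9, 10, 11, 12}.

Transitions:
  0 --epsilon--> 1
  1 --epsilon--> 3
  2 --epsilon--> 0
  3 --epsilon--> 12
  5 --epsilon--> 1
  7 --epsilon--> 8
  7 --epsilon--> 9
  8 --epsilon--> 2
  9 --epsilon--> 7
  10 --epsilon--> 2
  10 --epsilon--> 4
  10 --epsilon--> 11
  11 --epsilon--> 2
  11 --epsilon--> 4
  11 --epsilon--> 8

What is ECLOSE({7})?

Start with {7}.
From 7 via epsilon: add 8, 9.
From 8 via epsilon: add 2.
From 2 via epsilon: add 0.
From 0 via epsilon: add 1.
From 1 via epsilon: add 3.
From 3 via epsilon: add 12.
No new states can be added; the closed set is {0, 1, 2, 3, 7, 8, 9, 12}.

{0, 1, 2, 3, 7, 8, 9, 12}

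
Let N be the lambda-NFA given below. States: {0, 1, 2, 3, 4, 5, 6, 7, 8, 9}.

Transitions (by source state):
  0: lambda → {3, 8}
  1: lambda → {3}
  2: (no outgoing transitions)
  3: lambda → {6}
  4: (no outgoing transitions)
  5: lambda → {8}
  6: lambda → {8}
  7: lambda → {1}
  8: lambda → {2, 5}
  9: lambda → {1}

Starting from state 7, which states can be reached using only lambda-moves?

{1, 2, 3, 5, 6, 7, 8}

Start with {7}.
From 7 via lambda: add 1.
From 1 via lambda: add 3.
From 3 via lambda: add 6.
From 6 via lambda: add 8.
From 8 via lambda: add 2, 5.
No new states can be added; the closed set is {1, 2, 3, 5, 6, 7, 8}.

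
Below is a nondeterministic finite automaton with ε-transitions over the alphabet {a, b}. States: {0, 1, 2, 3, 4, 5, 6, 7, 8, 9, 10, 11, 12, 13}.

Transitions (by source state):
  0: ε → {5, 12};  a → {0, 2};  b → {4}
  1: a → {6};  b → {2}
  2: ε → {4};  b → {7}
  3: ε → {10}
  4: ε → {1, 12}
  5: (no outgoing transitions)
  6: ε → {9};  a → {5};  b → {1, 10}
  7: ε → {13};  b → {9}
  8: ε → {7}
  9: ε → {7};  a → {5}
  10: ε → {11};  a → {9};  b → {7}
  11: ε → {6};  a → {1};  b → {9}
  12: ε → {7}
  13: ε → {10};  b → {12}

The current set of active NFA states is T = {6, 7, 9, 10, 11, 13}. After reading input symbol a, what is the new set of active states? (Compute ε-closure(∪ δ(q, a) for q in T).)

6 on a → {5}.
9 on a → {5}.
10 on a → {9}.
11 on a → {1}.
No a-transition from 7, 13.
Union after reading a: {1, 5, 9}.
Now take the ε-closure:
From 9 via ε: add 7.
From 7 via ε: add 13.
From 13 via ε: add 10.
From 10 via ε: add 11.
From 11 via ε: add 6.
No new states can be added; the closed set is {1, 5, 6, 7, 9, 10, 11, 13}.

{1, 5, 6, 7, 9, 10, 11, 13}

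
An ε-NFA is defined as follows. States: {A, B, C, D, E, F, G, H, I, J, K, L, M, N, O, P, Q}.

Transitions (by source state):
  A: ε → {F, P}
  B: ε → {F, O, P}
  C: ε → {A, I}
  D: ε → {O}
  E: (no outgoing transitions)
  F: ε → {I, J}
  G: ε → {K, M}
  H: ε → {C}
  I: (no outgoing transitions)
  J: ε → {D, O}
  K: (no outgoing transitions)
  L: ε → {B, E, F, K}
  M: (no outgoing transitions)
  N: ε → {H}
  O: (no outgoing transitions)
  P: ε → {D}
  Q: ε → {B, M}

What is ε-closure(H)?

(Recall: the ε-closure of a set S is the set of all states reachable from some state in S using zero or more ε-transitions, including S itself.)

Start with {H}.
From H via ε: add C.
From C via ε: add A, I.
From A via ε: add F, P.
From F via ε: add J.
From P via ε: add D.
From D via ε: add O.
No new states can be added; the closed set is {A, C, D, F, H, I, J, O, P}.

{A, C, D, F, H, I, J, O, P}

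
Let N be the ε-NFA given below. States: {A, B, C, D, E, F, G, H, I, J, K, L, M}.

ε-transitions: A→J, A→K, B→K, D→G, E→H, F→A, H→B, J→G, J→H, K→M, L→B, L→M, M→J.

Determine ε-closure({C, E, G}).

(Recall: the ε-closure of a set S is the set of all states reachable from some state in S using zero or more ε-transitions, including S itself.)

{B, C, E, G, H, J, K, M}

Start with {C, E, G}.
From E via ε: add H.
From H via ε: add B.
From B via ε: add K.
From K via ε: add M.
From M via ε: add J.
No new states can be added; the closed set is {B, C, E, G, H, J, K, M}.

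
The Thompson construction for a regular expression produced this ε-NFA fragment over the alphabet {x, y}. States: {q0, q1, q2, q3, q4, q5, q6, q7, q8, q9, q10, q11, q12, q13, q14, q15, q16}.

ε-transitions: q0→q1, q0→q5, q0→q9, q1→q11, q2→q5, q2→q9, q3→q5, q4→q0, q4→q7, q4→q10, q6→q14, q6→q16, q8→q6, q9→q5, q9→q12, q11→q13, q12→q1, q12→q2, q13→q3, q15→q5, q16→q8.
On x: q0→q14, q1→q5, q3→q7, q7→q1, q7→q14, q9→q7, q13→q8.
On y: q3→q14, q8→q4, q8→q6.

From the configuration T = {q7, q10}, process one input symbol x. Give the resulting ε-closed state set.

q7 on x → {q1, q14}.
No x-transition from q10.
Union after reading x: {q1, q14}.
Now take the ε-closure:
From q1 via ε: add q11.
From q11 via ε: add q13.
From q13 via ε: add q3.
From q3 via ε: add q5.
No new states can be added; the closed set is {q1, q3, q5, q11, q13, q14}.

{q1, q3, q5, q11, q13, q14}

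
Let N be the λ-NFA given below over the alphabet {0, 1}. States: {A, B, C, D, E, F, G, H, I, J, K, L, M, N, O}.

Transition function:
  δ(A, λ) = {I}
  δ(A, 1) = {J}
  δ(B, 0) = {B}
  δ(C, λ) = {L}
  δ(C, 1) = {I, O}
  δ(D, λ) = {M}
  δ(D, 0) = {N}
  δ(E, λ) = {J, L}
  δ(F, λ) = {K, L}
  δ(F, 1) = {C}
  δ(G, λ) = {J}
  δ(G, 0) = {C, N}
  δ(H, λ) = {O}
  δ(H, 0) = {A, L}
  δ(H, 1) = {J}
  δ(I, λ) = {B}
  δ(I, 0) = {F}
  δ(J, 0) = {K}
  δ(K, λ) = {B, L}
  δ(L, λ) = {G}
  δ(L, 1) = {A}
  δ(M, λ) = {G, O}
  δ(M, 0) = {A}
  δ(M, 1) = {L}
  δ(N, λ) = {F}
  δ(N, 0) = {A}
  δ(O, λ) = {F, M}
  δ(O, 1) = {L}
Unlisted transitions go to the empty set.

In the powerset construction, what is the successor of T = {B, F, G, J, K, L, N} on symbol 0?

B on 0 → {B}.
G on 0 → {C, N}.
J on 0 → {K}.
N on 0 → {A}.
No 0-transition from F, K, L.
Union after reading 0: {A, B, C, K, N}.
Now take the λ-closure:
From A via λ: add I.
From C via λ: add L.
From N via λ: add F.
From L via λ: add G.
From G via λ: add J.
No new states can be added; the closed set is {A, B, C, F, G, I, J, K, L, N}.

{A, B, C, F, G, I, J, K, L, N}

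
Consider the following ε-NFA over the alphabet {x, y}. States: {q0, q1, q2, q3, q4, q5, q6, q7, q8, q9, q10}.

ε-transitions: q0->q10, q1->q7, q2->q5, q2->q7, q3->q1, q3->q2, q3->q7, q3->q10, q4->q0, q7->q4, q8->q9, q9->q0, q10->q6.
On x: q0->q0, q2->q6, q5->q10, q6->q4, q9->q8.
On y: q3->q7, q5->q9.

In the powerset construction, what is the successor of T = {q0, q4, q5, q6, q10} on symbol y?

q5 on y → {q9}.
No y-transition from q0, q4, q6, q10.
Union after reading y: {q9}.
Now take the ε-closure:
From q9 via ε: add q0.
From q0 via ε: add q10.
From q10 via ε: add q6.
No new states can be added; the closed set is {q0, q6, q9, q10}.

{q0, q6, q9, q10}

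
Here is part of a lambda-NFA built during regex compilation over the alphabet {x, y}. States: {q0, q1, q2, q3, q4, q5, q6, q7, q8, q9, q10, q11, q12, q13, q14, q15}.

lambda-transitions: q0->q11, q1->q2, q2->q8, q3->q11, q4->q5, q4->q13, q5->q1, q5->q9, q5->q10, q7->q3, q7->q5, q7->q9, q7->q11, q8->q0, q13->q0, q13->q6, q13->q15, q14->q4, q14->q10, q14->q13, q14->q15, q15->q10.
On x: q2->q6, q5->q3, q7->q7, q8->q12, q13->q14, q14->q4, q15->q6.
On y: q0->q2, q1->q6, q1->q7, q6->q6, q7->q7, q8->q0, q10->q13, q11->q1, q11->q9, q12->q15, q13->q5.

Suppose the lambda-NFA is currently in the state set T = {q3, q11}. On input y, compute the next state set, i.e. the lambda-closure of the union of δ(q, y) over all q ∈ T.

q11 on y → {q1, q9}.
No y-transition from q3.
Union after reading y: {q1, q9}.
Now take the lambda-closure:
From q1 via lambda: add q2.
From q2 via lambda: add q8.
From q8 via lambda: add q0.
From q0 via lambda: add q11.
No new states can be added; the closed set is {q0, q1, q2, q8, q9, q11}.

{q0, q1, q2, q8, q9, q11}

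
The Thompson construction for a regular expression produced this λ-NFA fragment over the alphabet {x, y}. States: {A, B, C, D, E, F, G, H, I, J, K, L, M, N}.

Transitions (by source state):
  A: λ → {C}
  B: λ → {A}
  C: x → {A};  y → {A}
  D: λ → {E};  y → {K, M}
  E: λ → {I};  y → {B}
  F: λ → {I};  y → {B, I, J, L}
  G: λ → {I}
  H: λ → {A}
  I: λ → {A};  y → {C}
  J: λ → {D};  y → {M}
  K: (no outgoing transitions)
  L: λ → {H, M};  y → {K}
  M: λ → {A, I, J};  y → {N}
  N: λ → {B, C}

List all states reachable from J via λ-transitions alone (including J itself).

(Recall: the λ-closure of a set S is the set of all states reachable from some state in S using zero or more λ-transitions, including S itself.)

Start with {J}.
From J via λ: add D.
From D via λ: add E.
From E via λ: add I.
From I via λ: add A.
From A via λ: add C.
No new states can be added; the closed set is {A, C, D, E, I, J}.

{A, C, D, E, I, J}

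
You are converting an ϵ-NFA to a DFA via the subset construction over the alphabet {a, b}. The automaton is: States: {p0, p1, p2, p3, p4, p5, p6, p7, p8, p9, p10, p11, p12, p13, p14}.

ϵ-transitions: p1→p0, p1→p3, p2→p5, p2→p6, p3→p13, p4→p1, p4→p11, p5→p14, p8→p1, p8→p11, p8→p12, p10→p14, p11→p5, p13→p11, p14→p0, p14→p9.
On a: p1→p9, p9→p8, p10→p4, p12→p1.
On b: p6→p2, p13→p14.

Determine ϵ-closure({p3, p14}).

{p0, p3, p5, p9, p11, p13, p14}

Start with {p3, p14}.
From p3 via ϵ: add p13.
From p14 via ϵ: add p0, p9.
From p13 via ϵ: add p11.
From p11 via ϵ: add p5.
No new states can be added; the closed set is {p0, p3, p5, p9, p11, p13, p14}.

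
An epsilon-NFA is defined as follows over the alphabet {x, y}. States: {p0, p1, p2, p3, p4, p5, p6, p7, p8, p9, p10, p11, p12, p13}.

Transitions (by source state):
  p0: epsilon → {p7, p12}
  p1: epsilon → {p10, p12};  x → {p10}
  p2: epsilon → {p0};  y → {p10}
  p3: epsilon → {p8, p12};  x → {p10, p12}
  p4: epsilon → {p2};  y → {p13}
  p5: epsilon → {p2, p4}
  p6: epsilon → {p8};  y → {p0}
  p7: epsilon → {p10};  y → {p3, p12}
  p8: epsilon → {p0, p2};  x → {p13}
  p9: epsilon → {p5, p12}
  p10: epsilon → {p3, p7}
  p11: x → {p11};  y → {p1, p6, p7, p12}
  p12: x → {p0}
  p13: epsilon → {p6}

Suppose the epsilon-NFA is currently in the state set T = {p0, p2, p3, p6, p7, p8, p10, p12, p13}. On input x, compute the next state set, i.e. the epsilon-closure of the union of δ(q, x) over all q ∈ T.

p3 on x → {p10, p12}.
p8 on x → {p13}.
p12 on x → {p0}.
No x-transition from p0, p2, p6, p7, p10, p13.
Union after reading x: {p0, p10, p12, p13}.
Now take the epsilon-closure:
From p0 via epsilon: add p7.
From p10 via epsilon: add p3.
From p13 via epsilon: add p6.
From p3 via epsilon: add p8.
From p8 via epsilon: add p2.
No new states can be added; the closed set is {p0, p2, p3, p6, p7, p8, p10, p12, p13}.

{p0, p2, p3, p6, p7, p8, p10, p12, p13}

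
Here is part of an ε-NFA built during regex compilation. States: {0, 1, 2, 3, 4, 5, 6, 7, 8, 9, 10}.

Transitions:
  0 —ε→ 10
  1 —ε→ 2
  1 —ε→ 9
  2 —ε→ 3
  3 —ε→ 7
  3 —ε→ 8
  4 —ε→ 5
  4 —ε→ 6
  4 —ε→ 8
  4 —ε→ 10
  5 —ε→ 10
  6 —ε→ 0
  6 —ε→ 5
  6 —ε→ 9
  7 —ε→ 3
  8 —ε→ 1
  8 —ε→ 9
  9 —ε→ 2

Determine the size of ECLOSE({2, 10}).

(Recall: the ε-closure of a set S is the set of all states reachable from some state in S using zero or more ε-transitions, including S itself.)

7

Start with {2, 10}.
From 2 via ε: add 3.
From 3 via ε: add 7, 8.
From 8 via ε: add 1, 9.
ε-closure = {1, 2, 3, 7, 8, 9, 10}, which has 7 states.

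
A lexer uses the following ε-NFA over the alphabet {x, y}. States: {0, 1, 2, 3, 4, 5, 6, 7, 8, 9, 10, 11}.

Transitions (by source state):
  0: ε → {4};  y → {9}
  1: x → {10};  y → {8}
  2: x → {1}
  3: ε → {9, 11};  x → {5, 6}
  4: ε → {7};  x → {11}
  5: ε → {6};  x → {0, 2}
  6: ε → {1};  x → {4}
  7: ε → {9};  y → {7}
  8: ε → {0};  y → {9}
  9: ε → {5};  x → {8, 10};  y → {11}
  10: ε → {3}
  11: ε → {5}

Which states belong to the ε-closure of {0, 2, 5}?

Start with {0, 2, 5}.
From 0 via ε: add 4.
From 5 via ε: add 6.
From 4 via ε: add 7.
From 6 via ε: add 1.
From 7 via ε: add 9.
No new states can be added; the closed set is {0, 1, 2, 4, 5, 6, 7, 9}.

{0, 1, 2, 4, 5, 6, 7, 9}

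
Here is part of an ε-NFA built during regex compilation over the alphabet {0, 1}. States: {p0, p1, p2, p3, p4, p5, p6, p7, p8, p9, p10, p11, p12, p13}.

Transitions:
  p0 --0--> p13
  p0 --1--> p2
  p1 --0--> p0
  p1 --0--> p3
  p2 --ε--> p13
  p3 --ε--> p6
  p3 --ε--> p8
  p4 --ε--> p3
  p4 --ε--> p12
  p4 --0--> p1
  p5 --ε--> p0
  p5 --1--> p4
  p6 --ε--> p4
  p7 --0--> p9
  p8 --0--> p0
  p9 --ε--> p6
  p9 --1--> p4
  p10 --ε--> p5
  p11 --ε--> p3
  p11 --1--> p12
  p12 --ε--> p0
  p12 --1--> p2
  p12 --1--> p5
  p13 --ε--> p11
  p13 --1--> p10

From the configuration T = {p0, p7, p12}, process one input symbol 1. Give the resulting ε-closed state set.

{p0, p2, p3, p4, p5, p6, p8, p11, p12, p13}

p0 on 1 → {p2}.
p12 on 1 → {p2, p5}.
No 1-transition from p7.
Union after reading 1: {p2, p5}.
Now take the ε-closure:
From p2 via ε: add p13.
From p5 via ε: add p0.
From p13 via ε: add p11.
From p11 via ε: add p3.
From p3 via ε: add p6, p8.
From p6 via ε: add p4.
From p4 via ε: add p12.
No new states can be added; the closed set is {p0, p2, p3, p4, p5, p6, p8, p11, p12, p13}.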